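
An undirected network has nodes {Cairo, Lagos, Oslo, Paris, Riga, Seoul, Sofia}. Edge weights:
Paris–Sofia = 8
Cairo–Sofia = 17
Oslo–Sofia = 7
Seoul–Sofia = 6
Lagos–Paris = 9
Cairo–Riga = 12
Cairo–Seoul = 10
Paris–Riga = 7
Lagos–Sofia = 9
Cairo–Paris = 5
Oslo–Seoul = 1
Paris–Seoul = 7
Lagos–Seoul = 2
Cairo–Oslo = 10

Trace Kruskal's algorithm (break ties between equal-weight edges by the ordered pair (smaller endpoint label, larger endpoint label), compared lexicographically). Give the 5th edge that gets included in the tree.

Paris-Riga

Sort edges by weight, then run Kruskal:
Oslo–Seoul (1): add. Components now {Oslo,Seoul} {Sofia} {Lagos} {Cairo} {Riga} {Paris}
Lagos–Seoul (2): add. Components now {Lagos,Oslo,Seoul} {Sofia} {Cairo} {Riga} {Paris}
Cairo–Paris (5): add. Components now {Lagos,Oslo,Seoul} {Sofia} {Cairo,Paris} {Riga}
Seoul–Sofia (6): add. Components now {Lagos,Oslo,Seoul,Sofia} {Cairo,Paris} {Riga}
Oslo–Sofia (7): skip — Oslo and Sofia already connected.
Paris–Riga (7): add. Components now {Lagos,Oslo,Seoul,Sofia} {Cairo,Paris,Riga}
Paris–Seoul (7): add. Components now {Cairo,Lagos,Oslo,Paris,Riga,Seoul,Sofia}
The 5th edge added is Paris–Riga.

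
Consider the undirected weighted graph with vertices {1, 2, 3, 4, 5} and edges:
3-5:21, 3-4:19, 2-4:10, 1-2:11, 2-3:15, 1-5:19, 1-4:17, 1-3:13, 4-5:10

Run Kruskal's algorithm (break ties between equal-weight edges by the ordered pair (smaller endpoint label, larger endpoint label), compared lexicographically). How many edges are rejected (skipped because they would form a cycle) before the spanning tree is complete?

0

Kruskal: consider edges lightest-first.
2-4 (10): add — endpoints in different components.
4-5 (10): add — endpoints in different components.
1-2 (11): add — endpoints in different components.
1-3 (13): add — endpoints in different components.
Edges rejected before the tree was complete: 0.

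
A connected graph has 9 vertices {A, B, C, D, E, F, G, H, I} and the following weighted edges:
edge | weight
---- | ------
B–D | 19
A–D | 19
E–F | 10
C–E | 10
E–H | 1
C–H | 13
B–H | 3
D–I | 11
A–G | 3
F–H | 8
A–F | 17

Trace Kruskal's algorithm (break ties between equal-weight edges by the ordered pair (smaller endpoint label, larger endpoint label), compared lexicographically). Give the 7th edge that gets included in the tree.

Kruskal's algorithm — process edges by increasing weight (ties by edge label):
E–H (1): add — endpoints in different components.
A–G (3): add — endpoints in different components.
B–H (3): add — endpoints in different components.
F–H (8): add — endpoints in different components.
C–E (10): add — endpoints in different components.
E–F (10): skip — E and F already connected.
D–I (11): add — endpoints in different components.
C–H (13): skip — C and H already connected.
A–F (17): add — endpoints in different components.
A–D (19): add — endpoints in different components.
The 7th edge added is A–F.

A-F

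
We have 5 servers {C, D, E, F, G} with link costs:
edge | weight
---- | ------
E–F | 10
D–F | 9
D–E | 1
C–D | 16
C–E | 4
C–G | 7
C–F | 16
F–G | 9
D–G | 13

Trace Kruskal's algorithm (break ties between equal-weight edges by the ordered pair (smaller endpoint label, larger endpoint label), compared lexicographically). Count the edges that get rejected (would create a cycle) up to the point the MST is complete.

0

Kruskal's algorithm — process edges by increasing weight (ties by edge label):
D–E (1): add — endpoints in different components.
C–E (4): add — endpoints in different components.
C–G (7): add — endpoints in different components.
D–F (9): add — endpoints in different components.
Edges rejected before the tree was complete: 0.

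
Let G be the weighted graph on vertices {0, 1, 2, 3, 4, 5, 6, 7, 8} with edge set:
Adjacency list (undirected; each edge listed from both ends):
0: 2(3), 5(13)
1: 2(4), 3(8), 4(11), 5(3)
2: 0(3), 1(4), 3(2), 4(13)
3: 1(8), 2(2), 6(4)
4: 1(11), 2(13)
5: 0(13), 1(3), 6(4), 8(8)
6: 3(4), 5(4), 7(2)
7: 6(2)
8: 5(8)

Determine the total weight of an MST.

37

Prim's algorithm from 3:
Step 1: cheapest edge leaving the tree is 2-3 (2); add 2.
Step 2: cheapest edge leaving the tree is 0-2 (3); add 0.
Step 3: cheapest edge leaving the tree is 1-2 (4); add 1.
Step 4: cheapest edge leaving the tree is 1-5 (3); add 5.
Step 5: cheapest edge leaving the tree is 3-6 (4); add 6.
Step 6: cheapest edge leaving the tree is 6-7 (2); add 7.
Step 7: cheapest edge leaving the tree is 5-8 (8); add 8.
Step 8: cheapest edge leaving the tree is 1-4 (11); add 4.
MST edges: 2-3, 0-2, 1-2, 1-5, 3-6, 6-7, 5-8, 1-4; total weight 2+3+4+3+4+2+8+11 = 37.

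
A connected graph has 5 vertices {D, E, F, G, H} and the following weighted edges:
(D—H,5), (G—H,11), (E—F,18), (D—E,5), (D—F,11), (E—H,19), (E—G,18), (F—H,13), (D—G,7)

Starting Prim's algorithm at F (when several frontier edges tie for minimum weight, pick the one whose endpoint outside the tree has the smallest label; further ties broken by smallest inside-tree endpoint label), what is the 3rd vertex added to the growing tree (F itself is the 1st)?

Prim's algorithm from F:
Step 1: cheapest edge leaving the tree is D—F (11); add D.
Step 2: cheapest edge leaving the tree is D—E (5); add E.
Step 3: cheapest edge leaving the tree is D—H (5); add H.
Step 4: cheapest edge leaving the tree is D—G (7); add G.
Vertex order: F, D, E, H, G. The 3rd vertex is E.

E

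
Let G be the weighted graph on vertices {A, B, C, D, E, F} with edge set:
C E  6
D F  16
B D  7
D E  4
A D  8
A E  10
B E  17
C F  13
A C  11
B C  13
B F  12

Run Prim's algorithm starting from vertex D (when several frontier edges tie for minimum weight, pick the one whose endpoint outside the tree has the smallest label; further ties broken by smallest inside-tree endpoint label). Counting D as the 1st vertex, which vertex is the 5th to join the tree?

Grow the tree from D using Prim:
Step 1: frontier [D E 4, B D 7, A D 8, D F 16] → take D E (4); add E.
Step 2: frontier [B D 7, A D 8, D F 16, C E 6, A E 10, B E 17] → take C E (6); add C.
Step 3: frontier [A C 11, B C 13, C F 13, B D 7, A D 8, D F 16, A E 10, B E 17] → take B D (7); add B.
Step 4: frontier [B F 12, A C 11, C F 13, A D 8, D F 16, A E 10] → take A D (8); add A.
Step 5: frontier [B F 12, C F 13, D F 16] → take B F (12); add F.
Vertex order: D, E, C, B, A, F. The 5th vertex is A.

A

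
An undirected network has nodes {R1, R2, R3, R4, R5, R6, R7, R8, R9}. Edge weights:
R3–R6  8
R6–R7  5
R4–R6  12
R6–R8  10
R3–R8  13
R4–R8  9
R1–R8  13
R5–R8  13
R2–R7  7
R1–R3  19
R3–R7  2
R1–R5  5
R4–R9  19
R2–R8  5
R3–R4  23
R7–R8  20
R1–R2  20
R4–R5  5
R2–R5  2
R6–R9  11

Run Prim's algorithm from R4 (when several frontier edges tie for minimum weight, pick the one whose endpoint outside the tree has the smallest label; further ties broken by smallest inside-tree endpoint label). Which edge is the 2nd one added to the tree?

R2-R5

Grow the tree from R4 using Prim:
Step 1: cheapest edge leaving the tree is R4–R5 (5); add R5.
Step 2: cheapest edge leaving the tree is R2–R5 (2); add R2.
Step 3: cheapest edge leaving the tree is R1–R5 (5); add R1.
Step 4: cheapest edge leaving the tree is R2–R8 (5); add R8.
Step 5: cheapest edge leaving the tree is R2–R7 (7); add R7.
Step 6: cheapest edge leaving the tree is R3–R7 (2); add R3.
Step 7: cheapest edge leaving the tree is R6–R7 (5); add R6.
Step 8: cheapest edge leaving the tree is R6–R9 (11); add R9.
The 2nd edge added is R2–R5.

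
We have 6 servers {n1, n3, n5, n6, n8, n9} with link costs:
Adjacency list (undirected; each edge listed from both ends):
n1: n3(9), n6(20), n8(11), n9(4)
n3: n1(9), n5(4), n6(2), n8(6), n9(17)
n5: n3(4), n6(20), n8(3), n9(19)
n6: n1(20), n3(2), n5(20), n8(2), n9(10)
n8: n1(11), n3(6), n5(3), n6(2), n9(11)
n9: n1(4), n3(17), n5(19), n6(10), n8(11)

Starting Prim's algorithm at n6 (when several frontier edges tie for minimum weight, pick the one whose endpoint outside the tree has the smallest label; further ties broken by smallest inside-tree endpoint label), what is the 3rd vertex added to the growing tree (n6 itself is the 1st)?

Grow the tree from n6 using Prim:
Step 1: cheapest edge leaving the tree is n3 n6 (2); add n3.
Step 2: cheapest edge leaving the tree is n6 n8 (2); add n8.
Step 3: cheapest edge leaving the tree is n5 n8 (3); add n5.
Step 4: cheapest edge leaving the tree is n1 n3 (9); add n1.
Step 5: cheapest edge leaving the tree is n1 n9 (4); add n9.
Vertex order: n6, n3, n8, n5, n1, n9. The 3rd vertex is n8.

n8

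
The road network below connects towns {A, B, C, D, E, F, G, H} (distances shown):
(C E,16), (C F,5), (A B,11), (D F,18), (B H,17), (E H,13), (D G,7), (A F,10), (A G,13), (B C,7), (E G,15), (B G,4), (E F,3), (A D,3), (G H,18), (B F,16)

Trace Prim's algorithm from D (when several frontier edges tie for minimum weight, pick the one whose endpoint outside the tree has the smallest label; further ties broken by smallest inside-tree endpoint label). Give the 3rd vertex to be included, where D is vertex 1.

G

Grow the tree from D using Prim:
Step 1: cheapest edge leaving the tree is A D (3); add A.
Step 2: cheapest edge leaving the tree is D G (7); add G.
Step 3: cheapest edge leaving the tree is B G (4); add B.
Step 4: cheapest edge leaving the tree is B C (7); add C.
Step 5: cheapest edge leaving the tree is C F (5); add F.
Step 6: cheapest edge leaving the tree is E F (3); add E.
Step 7: cheapest edge leaving the tree is E H (13); add H.
Vertex order: D, A, G, B, C, F, E, H. The 3rd vertex is G.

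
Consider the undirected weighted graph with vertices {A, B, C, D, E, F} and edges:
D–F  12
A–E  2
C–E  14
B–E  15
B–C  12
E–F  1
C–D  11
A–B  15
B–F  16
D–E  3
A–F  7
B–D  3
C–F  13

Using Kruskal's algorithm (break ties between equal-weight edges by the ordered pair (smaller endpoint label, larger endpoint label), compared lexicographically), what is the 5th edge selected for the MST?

Kruskal: consider edges lightest-first.
E–F (1): add. Components now {A} {B} {C} {D} {E,F}
A–E (2): add. Components now {A,E,F} {B} {C} {D}
B–D (3): add. Components now {A,E,F} {B,D} {C}
D–E (3): add. Components now {A,B,D,E,F} {C}
A–F (7): skip — A and F already connected.
C–D (11): add. Components now {A,B,C,D,E,F}
The 5th edge added is C–D.

C-D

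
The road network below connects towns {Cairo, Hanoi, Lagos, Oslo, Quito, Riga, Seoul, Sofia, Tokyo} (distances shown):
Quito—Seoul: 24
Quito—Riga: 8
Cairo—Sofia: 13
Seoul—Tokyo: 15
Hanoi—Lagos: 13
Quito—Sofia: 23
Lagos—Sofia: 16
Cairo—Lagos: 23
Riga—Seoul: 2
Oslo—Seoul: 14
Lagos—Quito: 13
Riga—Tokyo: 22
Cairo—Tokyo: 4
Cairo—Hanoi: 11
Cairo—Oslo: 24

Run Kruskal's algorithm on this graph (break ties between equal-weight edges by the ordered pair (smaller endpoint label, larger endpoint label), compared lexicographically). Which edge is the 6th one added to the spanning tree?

Kruskal: consider edges lightest-first.
Riga—Seoul (2): add — endpoints in different components.
Cairo—Tokyo (4): add — endpoints in different components.
Quito—Riga (8): add — endpoints in different components.
Cairo—Hanoi (11): add — endpoints in different components.
Cairo—Sofia (13): add — endpoints in different components.
Hanoi—Lagos (13): add — endpoints in different components.
Lagos—Quito (13): add — endpoints in different components.
Oslo—Seoul (14): add — endpoints in different components.
The 6th edge added is Hanoi—Lagos.

Hanoi-Lagos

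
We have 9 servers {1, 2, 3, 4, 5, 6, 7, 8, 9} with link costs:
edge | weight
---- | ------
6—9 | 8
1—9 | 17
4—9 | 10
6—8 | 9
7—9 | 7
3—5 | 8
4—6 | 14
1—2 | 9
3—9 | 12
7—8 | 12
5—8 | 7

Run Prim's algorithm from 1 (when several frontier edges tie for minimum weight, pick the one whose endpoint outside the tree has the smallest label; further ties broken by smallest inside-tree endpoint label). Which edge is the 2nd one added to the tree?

Grow the tree from 1 using Prim:
Step 1: cheapest edge leaving the tree is 1—2 (9); add 2.
Step 2: cheapest edge leaving the tree is 1—9 (17); add 9.
Step 3: cheapest edge leaving the tree is 7—9 (7); add 7.
Step 4: cheapest edge leaving the tree is 6—9 (8); add 6.
Step 5: cheapest edge leaving the tree is 6—8 (9); add 8.
Step 6: cheapest edge leaving the tree is 5—8 (7); add 5.
Step 7: cheapest edge leaving the tree is 3—5 (8); add 3.
Step 8: cheapest edge leaving the tree is 4—9 (10); add 4.
The 2nd edge added is 1—9.

1-9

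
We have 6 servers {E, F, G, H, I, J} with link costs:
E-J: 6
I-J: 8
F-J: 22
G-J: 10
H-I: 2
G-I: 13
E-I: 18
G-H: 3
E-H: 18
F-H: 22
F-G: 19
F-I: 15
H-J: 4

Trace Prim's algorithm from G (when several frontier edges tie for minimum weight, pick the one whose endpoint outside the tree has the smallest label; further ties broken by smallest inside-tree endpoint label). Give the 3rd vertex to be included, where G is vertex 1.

I

Prim, starting at G.
Step 1: frontier [G-H 3, G-J 10, G-I 13, F-G 19] → take G-H (3); add H.
Step 2: frontier [G-J 10, G-I 13, F-G 19, H-I 2, H-J 4, E-H 18, F-H 22] → take H-I (2); add I.
Step 3: frontier [G-J 10, F-G 19, H-J 4, E-H 18, F-H 22, I-J 8, F-I 15, E-I 18] → take H-J (4); add J.
Step 4: frontier [F-G 19, E-H 18, F-H 22, F-I 15, E-I 18, E-J 6, F-J 22] → take E-J (6); add E.
Step 5: frontier [F-G 19, F-H 22, F-I 15, F-J 22] → take F-I (15); add F.
Vertex order: G, H, I, J, E, F. The 3rd vertex is I.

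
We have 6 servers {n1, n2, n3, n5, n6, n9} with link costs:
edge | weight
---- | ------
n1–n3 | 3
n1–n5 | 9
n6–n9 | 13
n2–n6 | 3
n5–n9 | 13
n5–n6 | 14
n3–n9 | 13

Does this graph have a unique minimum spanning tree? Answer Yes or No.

Sort edges by weight, then run Kruskal:
n1–n3 (3): add — endpoints in different components.
n2–n6 (3): add — endpoints in different components.
n1–n5 (9): add — endpoints in different components.
n3–n9 (13): add — endpoints in different components.
n5–n9 (13): skip — n9 and n5 already connected.
n6–n9 (13): add — endpoints in different components.
Non-tree edge n5–n9 has weight 13, equal to the heaviest edge on its tree cycle — swapping gives another MST of the same weight. Not unique.

No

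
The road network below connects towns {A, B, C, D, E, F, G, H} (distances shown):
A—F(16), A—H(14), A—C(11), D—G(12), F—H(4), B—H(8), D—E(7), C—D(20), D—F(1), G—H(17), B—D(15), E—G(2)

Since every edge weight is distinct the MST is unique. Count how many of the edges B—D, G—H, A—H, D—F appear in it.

Kruskal's algorithm — process edges by increasing weight (ties by edge label):
D—F (1): add — endpoints in different components.
E—G (2): add — endpoints in different components.
F—H (4): add — endpoints in different components.
D—E (7): add — endpoints in different components.
B—H (8): add — endpoints in different components.
A—C (11): add — endpoints in different components.
D—G (12): skip — D and G already connected.
A—H (14): add — endpoints in different components.
MST edge set: {D—F, E—G, F—H, D—E, B—H, A—C, A—H}.
Of the listed edges, {A—H, D—F} are in the MST → 2.

2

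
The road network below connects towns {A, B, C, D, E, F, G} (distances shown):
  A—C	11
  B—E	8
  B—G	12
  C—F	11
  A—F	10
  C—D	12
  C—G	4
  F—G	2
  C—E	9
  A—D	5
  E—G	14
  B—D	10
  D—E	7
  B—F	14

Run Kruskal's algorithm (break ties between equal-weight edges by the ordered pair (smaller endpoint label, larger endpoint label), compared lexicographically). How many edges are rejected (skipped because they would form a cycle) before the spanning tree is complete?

0

Kruskal: consider edges lightest-first.
F—G (2): add. Components now {A} {B} {C} {D} {E} {F,G}
C—G (4): add. Components now {A} {B} {C,F,G} {D} {E}
A—D (5): add. Components now {A,D} {B} {C,F,G} {E}
D—E (7): add. Components now {A,D,E} {B} {C,F,G}
B—E (8): add. Components now {A,B,D,E} {C,F,G}
C—E (9): add. Components now {A,B,C,D,E,F,G}
Edges rejected before the tree was complete: 0.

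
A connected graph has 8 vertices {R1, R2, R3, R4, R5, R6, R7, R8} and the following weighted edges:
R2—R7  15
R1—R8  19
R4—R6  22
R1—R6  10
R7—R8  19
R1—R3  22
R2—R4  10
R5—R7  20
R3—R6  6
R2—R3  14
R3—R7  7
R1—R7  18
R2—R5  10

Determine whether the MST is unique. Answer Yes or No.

Sort edges by weight, then run Kruskal:
R3—R6 (6): add — endpoints in different components.
R3—R7 (7): add — endpoints in different components.
R1—R6 (10): add — endpoints in different components.
R2—R4 (10): add — endpoints in different components.
R2—R5 (10): add — endpoints in different components.
R2—R3 (14): add — endpoints in different components.
R2—R7 (15): skip — R7 and R2 already connected.
R1—R7 (18): skip — R7 and R1 already connected.
R1—R8 (19): add — endpoints in different components.
Non-tree edge R7—R8 has weight 19, equal to the heaviest edge on its tree cycle — swapping gives another MST of the same weight. Not unique.

No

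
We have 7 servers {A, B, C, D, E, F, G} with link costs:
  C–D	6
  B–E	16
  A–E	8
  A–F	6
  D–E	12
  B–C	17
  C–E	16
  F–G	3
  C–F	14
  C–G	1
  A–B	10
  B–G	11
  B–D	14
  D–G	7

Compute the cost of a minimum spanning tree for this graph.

34

Kruskal: consider edges lightest-first.
C–G (1): add — endpoints in different components.
F–G (3): add — endpoints in different components.
A–F (6): add — endpoints in different components.
C–D (6): add — endpoints in different components.
D–G (7): skip — D and G already connected.
A–E (8): add — endpoints in different components.
A–B (10): add — endpoints in different components.
MST edges: C–G, F–G, A–F, C–D, A–E, A–B; total weight 1+3+6+6+8+10 = 34.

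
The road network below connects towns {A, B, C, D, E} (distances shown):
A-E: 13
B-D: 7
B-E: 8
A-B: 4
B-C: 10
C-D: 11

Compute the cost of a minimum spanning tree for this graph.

Grow the tree from C using Prim:
Step 1: cheapest edge leaving the tree is B-C (10); add B.
Step 2: cheapest edge leaving the tree is A-B (4); add A.
Step 3: cheapest edge leaving the tree is B-D (7); add D.
Step 4: cheapest edge leaving the tree is B-E (8); add E.
MST edges: B-C, A-B, B-D, B-E; total weight 10+4+7+8 = 29.

29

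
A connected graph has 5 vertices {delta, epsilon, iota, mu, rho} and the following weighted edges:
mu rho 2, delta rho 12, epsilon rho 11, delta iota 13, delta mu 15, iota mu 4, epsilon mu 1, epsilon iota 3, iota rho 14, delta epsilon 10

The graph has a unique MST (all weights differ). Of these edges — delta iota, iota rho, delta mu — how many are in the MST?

Sort edges by weight, then run Kruskal:
epsilon mu (1): add — endpoints in different components.
mu rho (2): add — endpoints in different components.
epsilon iota (3): add — endpoints in different components.
iota mu (4): skip — mu and iota already connected.
delta epsilon (10): add — endpoints in different components.
MST edge set: {epsilon mu, mu rho, epsilon iota, delta epsilon}.
Of the listed edges, {} are in the MST → 0.

0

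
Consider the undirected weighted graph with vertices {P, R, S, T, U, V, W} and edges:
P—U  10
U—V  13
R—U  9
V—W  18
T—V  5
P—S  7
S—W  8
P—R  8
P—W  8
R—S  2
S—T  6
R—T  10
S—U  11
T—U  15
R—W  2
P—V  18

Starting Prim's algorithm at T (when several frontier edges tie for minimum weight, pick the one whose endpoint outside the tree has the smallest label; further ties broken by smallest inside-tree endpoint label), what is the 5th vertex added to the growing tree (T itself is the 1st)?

Grow the tree from T using Prim:
Step 1: cheapest edge leaving the tree is T—V (5); add V.
Step 2: cheapest edge leaving the tree is S—T (6); add S.
Step 3: cheapest edge leaving the tree is R—S (2); add R.
Step 4: cheapest edge leaving the tree is R—W (2); add W.
Step 5: cheapest edge leaving the tree is P—S (7); add P.
Step 6: cheapest edge leaving the tree is R—U (9); add U.
Vertex order: T, V, S, R, W, P, U. The 5th vertex is W.

W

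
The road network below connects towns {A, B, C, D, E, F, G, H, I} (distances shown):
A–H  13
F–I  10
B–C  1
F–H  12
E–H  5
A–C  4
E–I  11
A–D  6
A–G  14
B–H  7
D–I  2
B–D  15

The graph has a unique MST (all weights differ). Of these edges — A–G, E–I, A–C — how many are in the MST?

Kruskal's algorithm — process edges by increasing weight (ties by edge label):
B–C (1): add — endpoints in different components.
D–I (2): add — endpoints in different components.
A–C (4): add — endpoints in different components.
E–H (5): add — endpoints in different components.
A–D (6): add — endpoints in different components.
B–H (7): add — endpoints in different components.
F–I (10): add — endpoints in different components.
E–I (11): skip — E and I already connected.
F–H (12): skip — F and H already connected.
A–H (13): skip — A and H already connected.
A–G (14): add — endpoints in different components.
MST edge set: {B–C, D–I, A–C, E–H, A–D, B–H, F–I, A–G}.
Of the listed edges, {A–G, A–C} are in the MST → 2.

2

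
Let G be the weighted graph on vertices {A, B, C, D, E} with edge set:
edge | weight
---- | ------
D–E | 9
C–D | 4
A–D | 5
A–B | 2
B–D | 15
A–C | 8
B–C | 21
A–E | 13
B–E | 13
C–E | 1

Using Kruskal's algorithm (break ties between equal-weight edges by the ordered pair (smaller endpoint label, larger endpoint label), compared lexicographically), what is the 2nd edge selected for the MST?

Sort edges by weight, then run Kruskal:
C–E (1): add. Components now {A} {B} {C,E} {D}
A–B (2): add. Components now {A,B} {C,E} {D}
C–D (4): add. Components now {A,B} {C,D,E}
A–D (5): add. Components now {A,B,C,D,E}
The 2nd edge added is A–B.

A-B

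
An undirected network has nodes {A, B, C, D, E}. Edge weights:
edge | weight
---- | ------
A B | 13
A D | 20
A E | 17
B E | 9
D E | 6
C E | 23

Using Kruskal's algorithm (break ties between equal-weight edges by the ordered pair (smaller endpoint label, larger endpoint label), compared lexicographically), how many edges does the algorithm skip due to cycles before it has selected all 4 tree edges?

Kruskal's algorithm — process edges by increasing weight (ties by edge label):
D E (6): add. Components now {A} {B} {C} {D,E}
B E (9): add. Components now {A} {B,D,E} {C}
A B (13): add. Components now {A,B,D,E} {C}
A E (17): skip — A and E already connected.
A D (20): skip — A and D already connected.
C E (23): add. Components now {A,B,C,D,E}
Edges rejected before the tree was complete: 2.

2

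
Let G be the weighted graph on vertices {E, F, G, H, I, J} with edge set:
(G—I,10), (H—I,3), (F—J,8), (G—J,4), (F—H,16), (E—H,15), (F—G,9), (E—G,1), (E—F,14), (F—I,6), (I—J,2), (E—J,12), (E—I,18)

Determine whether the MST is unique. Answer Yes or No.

Sort edges by weight, then run Kruskal:
E—G (1): add — endpoints in different components.
I—J (2): add — endpoints in different components.
H—I (3): add — endpoints in different components.
G—J (4): add — endpoints in different components.
F—I (6): add — endpoints in different components.
Every non-tree edge has weight strictly greater than the heaviest edge on the tree path between its endpoints, so the MST is unique.

Yes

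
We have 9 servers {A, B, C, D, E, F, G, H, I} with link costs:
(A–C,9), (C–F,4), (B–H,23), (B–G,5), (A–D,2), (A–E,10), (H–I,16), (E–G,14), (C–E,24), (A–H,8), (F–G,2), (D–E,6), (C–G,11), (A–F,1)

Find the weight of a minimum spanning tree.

Prim's algorithm from A:
Step 1: cheapest edge leaving the tree is A–F (1); add F.
Step 2: cheapest edge leaving the tree is A–D (2); add D.
Step 3: cheapest edge leaving the tree is F–G (2); add G.
Step 4: cheapest edge leaving the tree is C–F (4); add C.
Step 5: cheapest edge leaving the tree is B–G (5); add B.
Step 6: cheapest edge leaving the tree is D–E (6); add E.
Step 7: cheapest edge leaving the tree is A–H (8); add H.
Step 8: cheapest edge leaving the tree is H–I (16); add I.
MST edges: A–F, A–D, F–G, C–F, B–G, D–E, A–H, H–I; total weight 1+2+2+4+5+6+8+16 = 44.

44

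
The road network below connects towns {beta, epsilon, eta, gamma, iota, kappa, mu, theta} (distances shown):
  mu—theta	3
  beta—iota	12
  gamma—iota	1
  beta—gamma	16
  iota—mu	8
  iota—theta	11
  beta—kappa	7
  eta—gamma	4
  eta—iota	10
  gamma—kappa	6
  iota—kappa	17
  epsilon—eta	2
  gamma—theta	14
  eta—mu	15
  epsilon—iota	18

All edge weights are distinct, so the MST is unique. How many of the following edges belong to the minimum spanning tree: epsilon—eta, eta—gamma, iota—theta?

Sort edges by weight, then run Kruskal:
gamma—iota (1): add — endpoints in different components.
epsilon—eta (2): add — endpoints in different components.
mu—theta (3): add — endpoints in different components.
eta—gamma (4): add — endpoints in different components.
gamma—kappa (6): add — endpoints in different components.
beta—kappa (7): add — endpoints in different components.
iota—mu (8): add — endpoints in different components.
MST edge set: {gamma—iota, epsilon—eta, mu—theta, eta—gamma, gamma—kappa, beta—kappa, iota—mu}.
Of the listed edges, {epsilon—eta, eta—gamma} are in the MST → 2.

2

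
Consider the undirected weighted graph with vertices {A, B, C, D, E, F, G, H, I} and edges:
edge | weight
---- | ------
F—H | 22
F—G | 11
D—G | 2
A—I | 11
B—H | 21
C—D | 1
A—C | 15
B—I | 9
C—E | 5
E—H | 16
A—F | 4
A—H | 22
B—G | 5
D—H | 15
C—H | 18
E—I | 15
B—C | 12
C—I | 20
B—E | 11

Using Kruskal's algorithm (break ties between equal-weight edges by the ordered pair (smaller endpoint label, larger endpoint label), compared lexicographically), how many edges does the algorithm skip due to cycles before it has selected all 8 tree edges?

Sort edges by weight, then run Kruskal:
C—D (1): add — endpoints in different components.
D—G (2): add — endpoints in different components.
A—F (4): add — endpoints in different components.
B—G (5): add — endpoints in different components.
C—E (5): add — endpoints in different components.
B—I (9): add — endpoints in different components.
A—I (11): add — endpoints in different components.
B—E (11): skip — B and E already connected.
F—G (11): skip — F and G already connected.
B—C (12): skip — B and C already connected.
A—C (15): skip — A and C already connected.
D—H (15): add — endpoints in different components.
Edges rejected before the tree was complete: 4.

4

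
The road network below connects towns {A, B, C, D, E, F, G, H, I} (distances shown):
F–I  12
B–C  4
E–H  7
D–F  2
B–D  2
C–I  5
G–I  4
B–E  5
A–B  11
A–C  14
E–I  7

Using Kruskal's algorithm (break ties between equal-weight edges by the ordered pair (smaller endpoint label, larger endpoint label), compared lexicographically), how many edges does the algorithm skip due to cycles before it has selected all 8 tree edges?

Sort edges by weight, then run Kruskal:
B–D (2): add — endpoints in different components.
D–F (2): add — endpoints in different components.
B–C (4): add — endpoints in different components.
G–I (4): add — endpoints in different components.
B–E (5): add — endpoints in different components.
C–I (5): add — endpoints in different components.
E–H (7): add — endpoints in different components.
E–I (7): skip — E and I already connected.
A–B (11): add — endpoints in different components.
Edges rejected before the tree was complete: 1.

1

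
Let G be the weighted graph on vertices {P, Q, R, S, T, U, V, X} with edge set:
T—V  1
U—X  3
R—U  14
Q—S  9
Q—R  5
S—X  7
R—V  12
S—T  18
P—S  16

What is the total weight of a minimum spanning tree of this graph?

Prim's algorithm from X:
Step 1: cheapest edge leaving the tree is U—X (3); add U.
Step 2: cheapest edge leaving the tree is S—X (7); add S.
Step 3: cheapest edge leaving the tree is Q—S (9); add Q.
Step 4: cheapest edge leaving the tree is Q—R (5); add R.
Step 5: cheapest edge leaving the tree is R—V (12); add V.
Step 6: cheapest edge leaving the tree is T—V (1); add T.
Step 7: cheapest edge leaving the tree is P—S (16); add P.
MST edges: U—X, S—X, Q—S, Q—R, R—V, T—V, P—S; total weight 3+7+9+5+12+1+16 = 53.

53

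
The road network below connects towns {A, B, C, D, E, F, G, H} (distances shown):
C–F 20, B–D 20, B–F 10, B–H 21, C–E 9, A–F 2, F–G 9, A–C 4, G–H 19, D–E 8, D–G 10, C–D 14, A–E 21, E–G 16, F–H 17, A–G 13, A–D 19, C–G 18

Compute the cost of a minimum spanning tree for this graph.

Sort edges by weight, then run Kruskal:
A–F (2): add — endpoints in different components.
A–C (4): add — endpoints in different components.
D–E (8): add — endpoints in different components.
C–E (9): add — endpoints in different components.
F–G (9): add — endpoints in different components.
B–F (10): add — endpoints in different components.
D–G (10): skip — D and G already connected.
A–G (13): skip — A and G already connected.
C–D (14): skip — C and D already connected.
E–G (16): skip — E and G already connected.
F–H (17): add — endpoints in different components.
MST edges: A–F, A–C, D–E, C–E, F–G, B–F, F–H; total weight 2+4+8+9+9+10+17 = 59.

59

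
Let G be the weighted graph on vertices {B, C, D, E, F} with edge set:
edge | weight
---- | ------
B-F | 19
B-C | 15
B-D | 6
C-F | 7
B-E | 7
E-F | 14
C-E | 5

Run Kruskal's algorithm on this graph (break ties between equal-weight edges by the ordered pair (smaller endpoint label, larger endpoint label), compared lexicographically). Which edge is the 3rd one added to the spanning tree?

Kruskal: consider edges lightest-first.
C-E (5): add — endpoints in different components.
B-D (6): add — endpoints in different components.
B-E (7): add — endpoints in different components.
C-F (7): add — endpoints in different components.
The 3rd edge added is B-E.

B-E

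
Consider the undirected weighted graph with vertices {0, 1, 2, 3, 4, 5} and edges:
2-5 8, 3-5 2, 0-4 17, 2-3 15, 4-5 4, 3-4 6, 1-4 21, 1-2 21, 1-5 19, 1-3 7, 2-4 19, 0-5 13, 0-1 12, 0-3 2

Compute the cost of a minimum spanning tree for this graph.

Kruskal's algorithm — process edges by increasing weight (ties by edge label):
0-3 (2): add. Components now {0,3} {1} {2} {4} {5}
3-5 (2): add. Components now {0,3,5} {1} {2} {4}
4-5 (4): add. Components now {0,3,4,5} {1} {2}
3-4 (6): skip — 3 and 4 already connected.
1-3 (7): add. Components now {0,1,3,4,5} {2}
2-5 (8): add. Components now {0,1,2,3,4,5}
MST edges: 0-3, 3-5, 4-5, 1-3, 2-5; total weight 2+2+4+7+8 = 23.

23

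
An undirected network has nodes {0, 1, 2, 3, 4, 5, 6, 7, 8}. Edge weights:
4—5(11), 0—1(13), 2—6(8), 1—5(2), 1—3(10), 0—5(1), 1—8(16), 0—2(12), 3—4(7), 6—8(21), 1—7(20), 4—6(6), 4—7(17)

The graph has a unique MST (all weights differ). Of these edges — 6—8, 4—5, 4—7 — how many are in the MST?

1

Sort edges by weight, then run Kruskal:
0—5 (1): add — endpoints in different components.
1—5 (2): add — endpoints in different components.
4—6 (6): add — endpoints in different components.
3—4 (7): add — endpoints in different components.
2—6 (8): add — endpoints in different components.
1—3 (10): add — endpoints in different components.
4—5 (11): skip — 4 and 5 already connected.
0—2 (12): skip — 0 and 2 already connected.
0—1 (13): skip — 0 and 1 already connected.
1—8 (16): add — endpoints in different components.
4—7 (17): add — endpoints in different components.
MST edge set: {0—5, 1—5, 4—6, 3—4, 2—6, 1—3, 1—8, 4—7}.
Of the listed edges, {4—7} are in the MST → 1.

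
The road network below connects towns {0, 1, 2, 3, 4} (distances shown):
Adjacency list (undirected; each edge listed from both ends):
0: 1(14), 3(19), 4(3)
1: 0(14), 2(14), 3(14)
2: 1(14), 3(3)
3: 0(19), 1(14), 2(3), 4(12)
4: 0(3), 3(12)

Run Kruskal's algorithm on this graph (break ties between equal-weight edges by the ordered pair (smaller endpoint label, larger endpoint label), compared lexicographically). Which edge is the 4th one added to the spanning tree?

Kruskal: consider edges lightest-first.
0—4 (3): add — endpoints in different components.
2—3 (3): add — endpoints in different components.
3—4 (12): add — endpoints in different components.
0—1 (14): add — endpoints in different components.
The 4th edge added is 0—1.

0-1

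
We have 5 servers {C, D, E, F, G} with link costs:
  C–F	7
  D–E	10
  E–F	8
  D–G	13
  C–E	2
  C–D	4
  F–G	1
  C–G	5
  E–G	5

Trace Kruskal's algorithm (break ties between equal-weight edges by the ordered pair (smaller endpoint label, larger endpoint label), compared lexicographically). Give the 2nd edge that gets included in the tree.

Kruskal: consider edges lightest-first.
F–G (1): add. Components now {C} {D} {E} {F,G}
C–E (2): add. Components now {C,E} {D} {F,G}
C–D (4): add. Components now {C,D,E} {F,G}
C–G (5): add. Components now {C,D,E,F,G}
The 2nd edge added is C–E.

C-E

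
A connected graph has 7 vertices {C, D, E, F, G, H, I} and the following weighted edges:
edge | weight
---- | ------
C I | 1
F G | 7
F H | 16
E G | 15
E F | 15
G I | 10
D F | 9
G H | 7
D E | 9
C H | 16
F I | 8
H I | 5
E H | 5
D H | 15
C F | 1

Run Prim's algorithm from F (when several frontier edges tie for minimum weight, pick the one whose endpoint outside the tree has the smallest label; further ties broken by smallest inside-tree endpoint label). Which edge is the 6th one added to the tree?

Prim, starting at F.
Step 1: cheapest edge leaving the tree is C F (1); add C.
Step 2: cheapest edge leaving the tree is C I (1); add I.
Step 3: cheapest edge leaving the tree is H I (5); add H.
Step 4: cheapest edge leaving the tree is E H (5); add E.
Step 5: cheapest edge leaving the tree is F G (7); add G.
Step 6: cheapest edge leaving the tree is D E (9); add D.
The 6th edge added is D E.

D-E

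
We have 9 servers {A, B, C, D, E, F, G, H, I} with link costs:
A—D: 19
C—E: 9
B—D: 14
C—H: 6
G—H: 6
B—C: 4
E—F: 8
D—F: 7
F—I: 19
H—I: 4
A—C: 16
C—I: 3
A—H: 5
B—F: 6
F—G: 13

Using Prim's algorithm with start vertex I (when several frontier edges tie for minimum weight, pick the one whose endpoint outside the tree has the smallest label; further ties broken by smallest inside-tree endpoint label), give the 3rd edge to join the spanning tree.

Prim's algorithm from I:
Step 1: cheapest edge leaving the tree is C—I (3); add C.
Step 2: cheapest edge leaving the tree is B—C (4); add B.
Step 3: cheapest edge leaving the tree is H—I (4); add H.
Step 4: cheapest edge leaving the tree is A—H (5); add A.
Step 5: cheapest edge leaving the tree is B—F (6); add F.
Step 6: cheapest edge leaving the tree is G—H (6); add G.
Step 7: cheapest edge leaving the tree is D—F (7); add D.
Step 8: cheapest edge leaving the tree is E—F (8); add E.
The 3rd edge added is H—I.

H-I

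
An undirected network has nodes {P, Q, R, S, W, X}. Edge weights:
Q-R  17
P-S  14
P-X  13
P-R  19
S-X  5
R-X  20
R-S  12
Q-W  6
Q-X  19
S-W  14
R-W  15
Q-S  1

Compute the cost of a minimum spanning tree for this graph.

37

Grow the tree from W using Prim:
Step 1: cheapest edge leaving the tree is Q-W (6); add Q.
Step 2: cheapest edge leaving the tree is Q-S (1); add S.
Step 3: cheapest edge leaving the tree is S-X (5); add X.
Step 4: cheapest edge leaving the tree is R-S (12); add R.
Step 5: cheapest edge leaving the tree is P-X (13); add P.
MST edges: Q-W, Q-S, S-X, R-S, P-X; total weight 6+1+5+12+13 = 37.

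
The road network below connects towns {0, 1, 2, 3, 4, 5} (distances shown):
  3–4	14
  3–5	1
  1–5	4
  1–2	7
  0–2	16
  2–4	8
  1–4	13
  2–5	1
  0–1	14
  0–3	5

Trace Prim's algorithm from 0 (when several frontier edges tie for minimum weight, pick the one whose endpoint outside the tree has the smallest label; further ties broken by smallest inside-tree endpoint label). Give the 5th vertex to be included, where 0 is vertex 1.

1

Prim's algorithm from 0:
Step 1: cheapest edge leaving the tree is 0–3 (5); add 3.
Step 2: cheapest edge leaving the tree is 3–5 (1); add 5.
Step 3: cheapest edge leaving the tree is 2–5 (1); add 2.
Step 4: cheapest edge leaving the tree is 1–5 (4); add 1.
Step 5: cheapest edge leaving the tree is 2–4 (8); add 4.
Vertex order: 0, 3, 5, 2, 1, 4. The 5th vertex is 1.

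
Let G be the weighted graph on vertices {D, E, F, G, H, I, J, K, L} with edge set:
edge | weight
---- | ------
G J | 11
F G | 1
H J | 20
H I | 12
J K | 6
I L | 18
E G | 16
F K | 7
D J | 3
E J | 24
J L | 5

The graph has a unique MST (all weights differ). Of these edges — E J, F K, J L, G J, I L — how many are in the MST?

Kruskal's algorithm — process edges by increasing weight (ties by edge label):
F G (1): add — endpoints in different components.
D J (3): add — endpoints in different components.
J L (5): add — endpoints in different components.
J K (6): add — endpoints in different components.
F K (7): add — endpoints in different components.
G J (11): skip — G and J already connected.
H I (12): add — endpoints in different components.
E G (16): add — endpoints in different components.
I L (18): add — endpoints in different components.
MST edge set: {F G, D J, J L, J K, F K, H I, E G, I L}.
Of the listed edges, {F K, J L, I L} are in the MST → 3.

3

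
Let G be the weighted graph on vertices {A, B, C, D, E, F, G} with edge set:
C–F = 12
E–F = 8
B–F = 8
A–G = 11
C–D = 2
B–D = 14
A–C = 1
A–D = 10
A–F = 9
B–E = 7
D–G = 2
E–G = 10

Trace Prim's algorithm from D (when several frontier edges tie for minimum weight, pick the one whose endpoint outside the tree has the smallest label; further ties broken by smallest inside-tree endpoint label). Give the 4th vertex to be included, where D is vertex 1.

Prim, starting at D.
Step 1: frontier [C–D 2, D–G 2, A–D 10, B–D 14] → take C–D (2); add C.
Step 2: frontier [A–C 1, C–F 12, D–G 2, A–D 10, B–D 14] → take A–C (1); add A.
Step 3: frontier [A–F 9, A–G 11, C–F 12, D–G 2, B–D 14] → take D–G (2); add G.
Step 4: frontier [A–F 9, C–F 12, B–D 14, E–G 10] → take A–F (9); add F.
Step 5: frontier [B–D 14, B–F 8, E–F 8, E–G 10] → take B–F (8); add B.
Step 6: frontier [B–E 7, E–F 8, E–G 10] → take B–E (7); add E.
Vertex order: D, C, A, G, F, B, E. The 4th vertex is G.

G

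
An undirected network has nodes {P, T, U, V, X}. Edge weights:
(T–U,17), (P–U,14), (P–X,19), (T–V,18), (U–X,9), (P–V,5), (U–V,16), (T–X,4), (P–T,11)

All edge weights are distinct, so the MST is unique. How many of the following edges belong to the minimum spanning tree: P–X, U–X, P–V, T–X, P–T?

4

Kruskal: consider edges lightest-first.
T–X (4): add — endpoints in different components.
P–V (5): add — endpoints in different components.
U–X (9): add — endpoints in different components.
P–T (11): add — endpoints in different components.
MST edge set: {T–X, P–V, U–X, P–T}.
Of the listed edges, {U–X, P–V, T–X, P–T} are in the MST → 4.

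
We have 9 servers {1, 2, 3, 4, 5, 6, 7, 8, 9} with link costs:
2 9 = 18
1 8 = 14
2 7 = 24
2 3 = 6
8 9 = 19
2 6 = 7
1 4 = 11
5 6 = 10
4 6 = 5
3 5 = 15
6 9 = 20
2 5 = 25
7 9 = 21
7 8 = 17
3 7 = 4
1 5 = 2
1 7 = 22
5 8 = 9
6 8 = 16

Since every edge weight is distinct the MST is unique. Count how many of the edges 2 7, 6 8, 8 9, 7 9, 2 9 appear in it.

1

Kruskal: consider edges lightest-first.
1 5 (2): add — endpoints in different components.
3 7 (4): add — endpoints in different components.
4 6 (5): add — endpoints in different components.
2 3 (6): add — endpoints in different components.
2 6 (7): add — endpoints in different components.
5 8 (9): add — endpoints in different components.
5 6 (10): add — endpoints in different components.
1 4 (11): skip — 1 and 4 already connected.
1 8 (14): skip — 1 and 8 already connected.
3 5 (15): skip — 3 and 5 already connected.
6 8 (16): skip — 6 and 8 already connected.
7 8 (17): skip — 7 and 8 already connected.
2 9 (18): add — endpoints in different components.
MST edge set: {1 5, 3 7, 4 6, 2 3, 2 6, 5 8, 5 6, 2 9}.
Of the listed edges, {2 9} are in the MST → 1.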